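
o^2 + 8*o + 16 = (o + 4)^2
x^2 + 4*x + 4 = (x + 2)^2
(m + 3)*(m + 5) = m^2 + 8*m + 15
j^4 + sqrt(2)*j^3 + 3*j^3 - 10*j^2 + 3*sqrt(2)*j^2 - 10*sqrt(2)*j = j*(j - 2)*(j + 5)*(j + sqrt(2))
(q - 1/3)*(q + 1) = q^2 + 2*q/3 - 1/3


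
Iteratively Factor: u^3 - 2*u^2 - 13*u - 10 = (u + 2)*(u^2 - 4*u - 5) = (u + 1)*(u + 2)*(u - 5)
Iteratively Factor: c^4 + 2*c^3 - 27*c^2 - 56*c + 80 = (c - 1)*(c^3 + 3*c^2 - 24*c - 80) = (c - 1)*(c + 4)*(c^2 - c - 20) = (c - 1)*(c + 4)^2*(c - 5)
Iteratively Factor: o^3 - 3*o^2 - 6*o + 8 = (o - 4)*(o^2 + o - 2) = (o - 4)*(o + 2)*(o - 1)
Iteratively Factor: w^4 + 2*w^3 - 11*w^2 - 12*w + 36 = (w - 2)*(w^3 + 4*w^2 - 3*w - 18) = (w - 2)*(w + 3)*(w^2 + w - 6) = (w - 2)^2*(w + 3)*(w + 3)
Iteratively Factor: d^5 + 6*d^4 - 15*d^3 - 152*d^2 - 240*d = (d)*(d^4 + 6*d^3 - 15*d^2 - 152*d - 240) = d*(d + 4)*(d^3 + 2*d^2 - 23*d - 60) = d*(d + 3)*(d + 4)*(d^2 - d - 20) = d*(d - 5)*(d + 3)*(d + 4)*(d + 4)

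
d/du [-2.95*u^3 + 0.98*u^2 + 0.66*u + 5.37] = -8.85*u^2 + 1.96*u + 0.66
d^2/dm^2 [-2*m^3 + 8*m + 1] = -12*m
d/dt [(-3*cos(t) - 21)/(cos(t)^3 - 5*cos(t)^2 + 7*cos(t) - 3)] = 6*(sin(t)^2 - 9*cos(t) + 25)*sin(t)/((cos(t) - 3)^2*(cos(t) - 1)^3)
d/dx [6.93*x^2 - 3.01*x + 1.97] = 13.86*x - 3.01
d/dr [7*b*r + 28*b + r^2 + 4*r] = 7*b + 2*r + 4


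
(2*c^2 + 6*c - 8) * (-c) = -2*c^3 - 6*c^2 + 8*c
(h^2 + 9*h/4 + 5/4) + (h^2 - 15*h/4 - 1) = 2*h^2 - 3*h/2 + 1/4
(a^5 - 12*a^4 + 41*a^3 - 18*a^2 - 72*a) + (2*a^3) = a^5 - 12*a^4 + 43*a^3 - 18*a^2 - 72*a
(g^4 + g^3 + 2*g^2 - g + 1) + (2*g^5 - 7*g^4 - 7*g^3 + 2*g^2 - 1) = 2*g^5 - 6*g^4 - 6*g^3 + 4*g^2 - g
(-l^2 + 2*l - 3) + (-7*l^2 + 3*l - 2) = -8*l^2 + 5*l - 5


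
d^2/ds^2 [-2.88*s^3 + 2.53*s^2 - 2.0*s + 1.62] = 5.06 - 17.28*s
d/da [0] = 0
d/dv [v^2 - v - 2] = 2*v - 1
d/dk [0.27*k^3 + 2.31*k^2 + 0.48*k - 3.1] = 0.81*k^2 + 4.62*k + 0.48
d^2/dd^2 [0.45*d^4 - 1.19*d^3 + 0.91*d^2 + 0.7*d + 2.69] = 5.4*d^2 - 7.14*d + 1.82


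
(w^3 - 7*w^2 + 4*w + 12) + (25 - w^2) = w^3 - 8*w^2 + 4*w + 37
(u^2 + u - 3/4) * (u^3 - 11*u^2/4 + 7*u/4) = u^5 - 7*u^4/4 - 7*u^3/4 + 61*u^2/16 - 21*u/16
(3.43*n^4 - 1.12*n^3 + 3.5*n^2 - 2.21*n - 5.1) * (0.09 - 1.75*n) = -6.0025*n^5 + 2.2687*n^4 - 6.2258*n^3 + 4.1825*n^2 + 8.7261*n - 0.459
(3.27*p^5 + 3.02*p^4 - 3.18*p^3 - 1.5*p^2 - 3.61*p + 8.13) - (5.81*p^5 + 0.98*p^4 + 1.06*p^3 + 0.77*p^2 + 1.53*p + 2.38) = -2.54*p^5 + 2.04*p^4 - 4.24*p^3 - 2.27*p^2 - 5.14*p + 5.75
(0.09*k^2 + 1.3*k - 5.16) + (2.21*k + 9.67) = 0.09*k^2 + 3.51*k + 4.51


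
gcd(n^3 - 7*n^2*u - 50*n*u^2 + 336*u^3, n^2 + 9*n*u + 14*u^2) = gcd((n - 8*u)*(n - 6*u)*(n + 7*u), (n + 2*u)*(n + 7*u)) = n + 7*u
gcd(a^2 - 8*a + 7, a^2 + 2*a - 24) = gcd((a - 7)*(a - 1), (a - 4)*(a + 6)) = 1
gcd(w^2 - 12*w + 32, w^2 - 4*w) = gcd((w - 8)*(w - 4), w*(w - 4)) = w - 4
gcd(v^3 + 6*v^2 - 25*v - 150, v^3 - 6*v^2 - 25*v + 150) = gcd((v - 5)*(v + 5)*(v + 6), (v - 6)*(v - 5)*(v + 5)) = v^2 - 25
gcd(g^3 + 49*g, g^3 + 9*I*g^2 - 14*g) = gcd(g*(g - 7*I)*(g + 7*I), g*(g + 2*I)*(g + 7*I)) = g^2 + 7*I*g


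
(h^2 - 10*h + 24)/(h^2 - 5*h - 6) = (h - 4)/(h + 1)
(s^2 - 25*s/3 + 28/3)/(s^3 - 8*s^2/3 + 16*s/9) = 3*(s - 7)/(s*(3*s - 4))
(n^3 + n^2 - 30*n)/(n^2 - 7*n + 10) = n*(n + 6)/(n - 2)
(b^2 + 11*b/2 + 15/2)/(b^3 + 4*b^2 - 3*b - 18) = (b + 5/2)/(b^2 + b - 6)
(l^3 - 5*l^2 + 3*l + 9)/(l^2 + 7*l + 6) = (l^2 - 6*l + 9)/(l + 6)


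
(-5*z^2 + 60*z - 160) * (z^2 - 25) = -5*z^4 + 60*z^3 - 35*z^2 - 1500*z + 4000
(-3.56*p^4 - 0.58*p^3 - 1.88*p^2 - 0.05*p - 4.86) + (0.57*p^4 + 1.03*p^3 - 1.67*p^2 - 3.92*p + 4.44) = -2.99*p^4 + 0.45*p^3 - 3.55*p^2 - 3.97*p - 0.42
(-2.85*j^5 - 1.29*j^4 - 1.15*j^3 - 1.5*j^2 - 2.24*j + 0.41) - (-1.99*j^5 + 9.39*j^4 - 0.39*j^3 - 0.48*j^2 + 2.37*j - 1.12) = -0.86*j^5 - 10.68*j^4 - 0.76*j^3 - 1.02*j^2 - 4.61*j + 1.53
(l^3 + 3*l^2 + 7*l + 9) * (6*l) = 6*l^4 + 18*l^3 + 42*l^2 + 54*l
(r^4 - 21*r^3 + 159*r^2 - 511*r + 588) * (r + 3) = r^5 - 18*r^4 + 96*r^3 - 34*r^2 - 945*r + 1764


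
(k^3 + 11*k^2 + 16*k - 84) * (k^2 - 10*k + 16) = k^5 + k^4 - 78*k^3 - 68*k^2 + 1096*k - 1344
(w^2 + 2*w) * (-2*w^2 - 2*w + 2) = -2*w^4 - 6*w^3 - 2*w^2 + 4*w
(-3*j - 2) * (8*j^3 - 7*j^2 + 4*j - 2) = -24*j^4 + 5*j^3 + 2*j^2 - 2*j + 4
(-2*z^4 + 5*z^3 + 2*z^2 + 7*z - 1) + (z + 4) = -2*z^4 + 5*z^3 + 2*z^2 + 8*z + 3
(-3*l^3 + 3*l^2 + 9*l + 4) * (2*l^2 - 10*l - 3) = -6*l^5 + 36*l^4 - 3*l^3 - 91*l^2 - 67*l - 12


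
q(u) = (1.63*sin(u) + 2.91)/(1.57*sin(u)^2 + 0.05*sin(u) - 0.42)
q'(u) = (-3.14*sin(u)*cos(u) - 0.05*cos(u))*(1.63*sin(u) + 2.91)/(1.57*sin(u)^2 + 0.05*sin(u) - 0.42)^2 + 1.63*cos(u)/(1.57*sin(u)^2 + 0.05*sin(u) - 0.42) = (-9.1374*sin(u) + 1.27955*cos(2*u) - 2.10965)*cos(u)/(1.57*sin(u)^2 + 0.05*sin(u) - 0.42)^2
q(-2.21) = 2.91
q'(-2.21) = -9.53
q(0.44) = -31.65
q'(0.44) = -361.91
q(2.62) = -700.79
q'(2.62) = 184963.28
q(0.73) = 12.83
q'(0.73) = -61.89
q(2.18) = 6.27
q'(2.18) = 12.54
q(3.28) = -6.76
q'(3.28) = -2.40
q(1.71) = 3.87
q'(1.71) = 1.26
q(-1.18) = 1.60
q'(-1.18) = 2.70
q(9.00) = -26.98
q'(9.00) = 260.11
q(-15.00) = 8.75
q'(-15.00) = -68.50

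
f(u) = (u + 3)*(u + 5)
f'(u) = 2*u + 8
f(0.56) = 19.79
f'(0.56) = 9.12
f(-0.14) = 13.90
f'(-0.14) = 7.72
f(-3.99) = -1.00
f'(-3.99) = 0.02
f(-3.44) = -0.69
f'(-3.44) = 1.12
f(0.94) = 23.40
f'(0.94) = 9.88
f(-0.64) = 10.29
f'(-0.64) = 6.72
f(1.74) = 31.95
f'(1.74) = 11.48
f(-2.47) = 1.34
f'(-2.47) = 3.06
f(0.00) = 15.00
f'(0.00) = 8.00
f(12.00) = 255.00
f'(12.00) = 32.00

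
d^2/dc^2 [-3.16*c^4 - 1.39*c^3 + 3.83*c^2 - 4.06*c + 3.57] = -37.92*c^2 - 8.34*c + 7.66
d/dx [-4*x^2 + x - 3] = 1 - 8*x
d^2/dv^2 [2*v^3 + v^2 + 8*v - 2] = 12*v + 2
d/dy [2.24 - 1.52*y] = -1.52000000000000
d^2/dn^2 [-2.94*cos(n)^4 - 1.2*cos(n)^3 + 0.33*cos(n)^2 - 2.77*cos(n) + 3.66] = 47.04*cos(n)^4 + 10.8*cos(n)^3 - 36.6*cos(n)^2 - 4.43*cos(n) + 0.659999999999997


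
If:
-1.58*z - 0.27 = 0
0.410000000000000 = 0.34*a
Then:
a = 1.21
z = -0.17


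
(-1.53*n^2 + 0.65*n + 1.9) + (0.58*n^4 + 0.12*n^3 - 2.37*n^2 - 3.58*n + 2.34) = 0.58*n^4 + 0.12*n^3 - 3.9*n^2 - 2.93*n + 4.24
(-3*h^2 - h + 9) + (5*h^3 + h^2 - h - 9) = 5*h^3 - 2*h^2 - 2*h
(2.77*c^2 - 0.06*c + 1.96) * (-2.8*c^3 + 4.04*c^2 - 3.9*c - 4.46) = -7.756*c^5 + 11.3588*c^4 - 16.5334*c^3 - 4.2018*c^2 - 7.3764*c - 8.7416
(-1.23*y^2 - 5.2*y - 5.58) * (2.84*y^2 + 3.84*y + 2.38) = -3.4932*y^4 - 19.4912*y^3 - 38.7426*y^2 - 33.8032*y - 13.2804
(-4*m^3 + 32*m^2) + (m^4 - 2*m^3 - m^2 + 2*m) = m^4 - 6*m^3 + 31*m^2 + 2*m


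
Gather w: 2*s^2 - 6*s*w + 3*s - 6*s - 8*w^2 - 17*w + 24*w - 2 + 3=2*s^2 - 3*s - 8*w^2 + w*(7 - 6*s) + 1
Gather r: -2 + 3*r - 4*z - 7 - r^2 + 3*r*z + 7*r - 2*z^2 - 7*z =-r^2 + r*(3*z + 10) - 2*z^2 - 11*z - 9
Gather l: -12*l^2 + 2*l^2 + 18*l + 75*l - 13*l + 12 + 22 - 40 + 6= -10*l^2 + 80*l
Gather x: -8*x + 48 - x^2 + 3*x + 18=-x^2 - 5*x + 66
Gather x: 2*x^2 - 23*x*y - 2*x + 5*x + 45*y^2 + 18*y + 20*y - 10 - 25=2*x^2 + x*(3 - 23*y) + 45*y^2 + 38*y - 35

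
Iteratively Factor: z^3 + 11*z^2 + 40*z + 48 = (z + 4)*(z^2 + 7*z + 12) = (z + 3)*(z + 4)*(z + 4)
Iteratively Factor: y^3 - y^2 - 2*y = (y + 1)*(y^2 - 2*y) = y*(y + 1)*(y - 2)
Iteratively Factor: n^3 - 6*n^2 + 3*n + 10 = (n - 5)*(n^2 - n - 2) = (n - 5)*(n - 2)*(n + 1)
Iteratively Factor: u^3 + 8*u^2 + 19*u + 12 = (u + 4)*(u^2 + 4*u + 3) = (u + 3)*(u + 4)*(u + 1)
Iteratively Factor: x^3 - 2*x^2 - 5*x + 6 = (x - 1)*(x^2 - x - 6) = (x - 3)*(x - 1)*(x + 2)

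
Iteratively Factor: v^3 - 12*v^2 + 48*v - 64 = (v - 4)*(v^2 - 8*v + 16) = (v - 4)^2*(v - 4)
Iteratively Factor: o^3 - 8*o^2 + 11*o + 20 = (o - 5)*(o^2 - 3*o - 4) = (o - 5)*(o - 4)*(o + 1)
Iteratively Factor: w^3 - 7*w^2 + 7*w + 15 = (w - 5)*(w^2 - 2*w - 3) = (w - 5)*(w + 1)*(w - 3)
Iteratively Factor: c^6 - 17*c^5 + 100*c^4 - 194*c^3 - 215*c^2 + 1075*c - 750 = (c - 3)*(c^5 - 14*c^4 + 58*c^3 - 20*c^2 - 275*c + 250) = (c - 5)*(c - 3)*(c^4 - 9*c^3 + 13*c^2 + 45*c - 50) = (c - 5)*(c - 3)*(c - 1)*(c^3 - 8*c^2 + 5*c + 50) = (c - 5)^2*(c - 3)*(c - 1)*(c^2 - 3*c - 10) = (c - 5)^3*(c - 3)*(c - 1)*(c + 2)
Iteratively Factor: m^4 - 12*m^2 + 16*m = (m)*(m^3 - 12*m + 16) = m*(m - 2)*(m^2 + 2*m - 8) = m*(m - 2)^2*(m + 4)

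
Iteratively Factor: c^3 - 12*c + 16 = (c - 2)*(c^2 + 2*c - 8) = (c - 2)^2*(c + 4)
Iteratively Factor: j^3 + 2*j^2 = (j)*(j^2 + 2*j) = j^2*(j + 2)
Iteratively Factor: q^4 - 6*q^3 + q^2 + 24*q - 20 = (q - 2)*(q^3 - 4*q^2 - 7*q + 10) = (q - 5)*(q - 2)*(q^2 + q - 2) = (q - 5)*(q - 2)*(q + 2)*(q - 1)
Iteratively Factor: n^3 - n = (n - 1)*(n^2 + n) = n*(n - 1)*(n + 1)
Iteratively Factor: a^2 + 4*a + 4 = (a + 2)*(a + 2)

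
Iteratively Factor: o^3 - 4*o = (o - 2)*(o^2 + 2*o) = (o - 2)*(o + 2)*(o)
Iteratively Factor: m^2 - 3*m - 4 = (m - 4)*(m + 1)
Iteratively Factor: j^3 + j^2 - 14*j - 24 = (j + 3)*(j^2 - 2*j - 8) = (j - 4)*(j + 3)*(j + 2)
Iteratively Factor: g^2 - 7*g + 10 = (g - 2)*(g - 5)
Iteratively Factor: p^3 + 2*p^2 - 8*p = (p + 4)*(p^2 - 2*p) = (p - 2)*(p + 4)*(p)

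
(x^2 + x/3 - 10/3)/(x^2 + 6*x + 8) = (x - 5/3)/(x + 4)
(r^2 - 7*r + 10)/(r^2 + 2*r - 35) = (r - 2)/(r + 7)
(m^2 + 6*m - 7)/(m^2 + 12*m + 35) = (m - 1)/(m + 5)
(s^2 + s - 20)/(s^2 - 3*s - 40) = (s - 4)/(s - 8)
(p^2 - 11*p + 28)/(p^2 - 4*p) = (p - 7)/p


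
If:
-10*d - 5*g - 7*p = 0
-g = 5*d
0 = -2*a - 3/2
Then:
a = -3/4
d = 7*p/15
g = -7*p/3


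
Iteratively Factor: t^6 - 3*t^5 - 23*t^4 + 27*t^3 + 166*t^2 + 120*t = (t + 1)*(t^5 - 4*t^4 - 19*t^3 + 46*t^2 + 120*t) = (t + 1)*(t + 3)*(t^4 - 7*t^3 + 2*t^2 + 40*t) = (t + 1)*(t + 2)*(t + 3)*(t^3 - 9*t^2 + 20*t) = (t - 4)*(t + 1)*(t + 2)*(t + 3)*(t^2 - 5*t) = (t - 5)*(t - 4)*(t + 1)*(t + 2)*(t + 3)*(t)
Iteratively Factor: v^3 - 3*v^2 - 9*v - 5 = (v + 1)*(v^2 - 4*v - 5) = (v + 1)^2*(v - 5)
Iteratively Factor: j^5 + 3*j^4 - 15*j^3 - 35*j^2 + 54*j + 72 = (j - 2)*(j^4 + 5*j^3 - 5*j^2 - 45*j - 36) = (j - 2)*(j + 3)*(j^3 + 2*j^2 - 11*j - 12) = (j - 3)*(j - 2)*(j + 3)*(j^2 + 5*j + 4) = (j - 3)*(j - 2)*(j + 1)*(j + 3)*(j + 4)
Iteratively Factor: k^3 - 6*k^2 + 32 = (k - 4)*(k^2 - 2*k - 8) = (k - 4)^2*(k + 2)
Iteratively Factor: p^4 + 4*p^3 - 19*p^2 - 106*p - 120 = (p - 5)*(p^3 + 9*p^2 + 26*p + 24) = (p - 5)*(p + 4)*(p^2 + 5*p + 6) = (p - 5)*(p + 3)*(p + 4)*(p + 2)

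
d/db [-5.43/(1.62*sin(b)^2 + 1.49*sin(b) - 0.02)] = (17.5932*sin(b) + 8.0907)*cos(b)/(1.62*sin(b)^2 + 1.49*sin(b) - 0.02)^2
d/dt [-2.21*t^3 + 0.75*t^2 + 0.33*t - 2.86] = -6.63*t^2 + 1.5*t + 0.33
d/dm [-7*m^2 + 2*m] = 2 - 14*m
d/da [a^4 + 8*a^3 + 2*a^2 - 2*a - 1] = 4*a^3 + 24*a^2 + 4*a - 2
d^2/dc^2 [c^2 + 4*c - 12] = 2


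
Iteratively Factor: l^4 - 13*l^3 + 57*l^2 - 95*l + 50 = (l - 5)*(l^3 - 8*l^2 + 17*l - 10) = (l - 5)*(l - 2)*(l^2 - 6*l + 5) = (l - 5)*(l - 2)*(l - 1)*(l - 5)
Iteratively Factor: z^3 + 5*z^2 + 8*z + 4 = (z + 2)*(z^2 + 3*z + 2) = (z + 2)^2*(z + 1)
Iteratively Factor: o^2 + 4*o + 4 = (o + 2)*(o + 2)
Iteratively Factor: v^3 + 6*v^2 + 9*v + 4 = (v + 1)*(v^2 + 5*v + 4) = (v + 1)^2*(v + 4)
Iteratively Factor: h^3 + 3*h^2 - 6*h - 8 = (h - 2)*(h^2 + 5*h + 4) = (h - 2)*(h + 4)*(h + 1)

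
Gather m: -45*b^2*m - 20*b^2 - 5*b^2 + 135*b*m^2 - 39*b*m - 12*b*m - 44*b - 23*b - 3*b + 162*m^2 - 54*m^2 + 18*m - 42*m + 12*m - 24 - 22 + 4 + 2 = -25*b^2 - 70*b + m^2*(135*b + 108) + m*(-45*b^2 - 51*b - 12) - 40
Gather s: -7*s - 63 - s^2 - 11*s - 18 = -s^2 - 18*s - 81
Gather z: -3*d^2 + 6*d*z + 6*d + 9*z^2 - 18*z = -3*d^2 + 6*d + 9*z^2 + z*(6*d - 18)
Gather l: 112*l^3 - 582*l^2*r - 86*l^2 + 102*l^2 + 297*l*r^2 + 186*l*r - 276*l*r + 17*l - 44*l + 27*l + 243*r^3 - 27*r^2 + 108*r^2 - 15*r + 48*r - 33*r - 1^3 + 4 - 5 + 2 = 112*l^3 + l^2*(16 - 582*r) + l*(297*r^2 - 90*r) + 243*r^3 + 81*r^2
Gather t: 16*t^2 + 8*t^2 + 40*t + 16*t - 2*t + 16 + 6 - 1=24*t^2 + 54*t + 21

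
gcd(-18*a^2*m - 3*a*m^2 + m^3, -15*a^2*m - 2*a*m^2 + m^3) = 3*a*m + m^2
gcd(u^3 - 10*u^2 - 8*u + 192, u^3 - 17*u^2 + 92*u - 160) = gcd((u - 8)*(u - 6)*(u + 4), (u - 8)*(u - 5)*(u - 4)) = u - 8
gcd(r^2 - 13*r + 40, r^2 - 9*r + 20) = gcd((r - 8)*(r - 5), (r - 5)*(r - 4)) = r - 5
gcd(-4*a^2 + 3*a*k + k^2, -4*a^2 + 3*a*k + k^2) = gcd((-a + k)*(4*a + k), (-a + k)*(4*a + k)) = 4*a^2 - 3*a*k - k^2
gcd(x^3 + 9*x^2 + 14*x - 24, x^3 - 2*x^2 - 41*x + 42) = x^2 + 5*x - 6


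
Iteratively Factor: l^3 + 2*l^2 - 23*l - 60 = (l - 5)*(l^2 + 7*l + 12) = (l - 5)*(l + 4)*(l + 3)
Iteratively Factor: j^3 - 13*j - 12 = (j + 1)*(j^2 - j - 12) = (j + 1)*(j + 3)*(j - 4)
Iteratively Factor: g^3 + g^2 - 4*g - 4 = (g + 2)*(g^2 - g - 2) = (g - 2)*(g + 2)*(g + 1)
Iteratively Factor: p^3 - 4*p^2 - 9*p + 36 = (p + 3)*(p^2 - 7*p + 12) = (p - 4)*(p + 3)*(p - 3)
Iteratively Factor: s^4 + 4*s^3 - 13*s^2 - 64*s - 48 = (s - 4)*(s^3 + 8*s^2 + 19*s + 12) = (s - 4)*(s + 1)*(s^2 + 7*s + 12) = (s - 4)*(s + 1)*(s + 4)*(s + 3)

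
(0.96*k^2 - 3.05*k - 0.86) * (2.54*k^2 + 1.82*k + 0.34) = 2.4384*k^4 - 5.9998*k^3 - 7.409*k^2 - 2.6022*k - 0.2924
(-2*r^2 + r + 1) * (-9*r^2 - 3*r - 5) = 18*r^4 - 3*r^3 - 2*r^2 - 8*r - 5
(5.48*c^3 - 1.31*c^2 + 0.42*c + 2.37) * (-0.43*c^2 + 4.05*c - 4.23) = -2.3564*c^5 + 22.7573*c^4 - 28.6665*c^3 + 6.2232*c^2 + 7.8219*c - 10.0251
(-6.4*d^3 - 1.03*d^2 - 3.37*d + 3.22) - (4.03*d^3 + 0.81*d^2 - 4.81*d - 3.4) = -10.43*d^3 - 1.84*d^2 + 1.44*d + 6.62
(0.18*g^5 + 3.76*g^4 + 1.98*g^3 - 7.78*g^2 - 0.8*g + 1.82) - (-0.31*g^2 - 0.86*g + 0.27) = 0.18*g^5 + 3.76*g^4 + 1.98*g^3 - 7.47*g^2 + 0.0599999999999999*g + 1.55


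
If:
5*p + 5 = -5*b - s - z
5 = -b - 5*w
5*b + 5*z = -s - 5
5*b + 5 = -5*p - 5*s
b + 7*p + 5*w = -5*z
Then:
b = -317/212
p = 20/53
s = 25/212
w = -743/1060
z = 25/53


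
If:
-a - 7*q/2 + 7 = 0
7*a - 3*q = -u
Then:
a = 42/55 - 7*u/55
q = 2*u/55 + 98/55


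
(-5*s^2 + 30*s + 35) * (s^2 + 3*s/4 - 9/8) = -5*s^4 + 105*s^3/4 + 505*s^2/8 - 15*s/2 - 315/8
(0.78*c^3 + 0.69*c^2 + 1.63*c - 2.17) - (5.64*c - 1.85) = 0.78*c^3 + 0.69*c^2 - 4.01*c - 0.32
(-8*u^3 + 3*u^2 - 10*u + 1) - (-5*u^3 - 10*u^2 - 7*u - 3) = -3*u^3 + 13*u^2 - 3*u + 4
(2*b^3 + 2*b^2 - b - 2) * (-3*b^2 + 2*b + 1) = -6*b^5 - 2*b^4 + 9*b^3 + 6*b^2 - 5*b - 2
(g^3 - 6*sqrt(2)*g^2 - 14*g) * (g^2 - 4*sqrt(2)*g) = g^5 - 10*sqrt(2)*g^4 + 34*g^3 + 56*sqrt(2)*g^2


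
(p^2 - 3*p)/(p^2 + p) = (p - 3)/(p + 1)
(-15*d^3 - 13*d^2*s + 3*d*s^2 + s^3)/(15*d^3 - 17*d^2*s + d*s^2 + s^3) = (d + s)/(-d + s)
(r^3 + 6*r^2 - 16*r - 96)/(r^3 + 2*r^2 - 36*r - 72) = (r^2 - 16)/(r^2 - 4*r - 12)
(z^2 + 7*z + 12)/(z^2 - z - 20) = (z + 3)/(z - 5)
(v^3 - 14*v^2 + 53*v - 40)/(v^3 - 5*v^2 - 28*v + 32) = (v - 5)/(v + 4)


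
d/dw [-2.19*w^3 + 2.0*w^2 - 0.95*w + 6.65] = -6.57*w^2 + 4.0*w - 0.95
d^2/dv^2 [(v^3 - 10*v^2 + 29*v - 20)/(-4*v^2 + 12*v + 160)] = 6*(-4*v^3 + 75*v^2 - 705*v + 1705)/(v^6 - 9*v^5 - 93*v^4 + 693*v^3 + 3720*v^2 - 14400*v - 64000)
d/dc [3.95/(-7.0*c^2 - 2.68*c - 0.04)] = (55.3*c + 10.586)/(7.0*c^2 + 2.68*c + 0.04)^2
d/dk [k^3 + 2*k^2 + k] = 3*k^2 + 4*k + 1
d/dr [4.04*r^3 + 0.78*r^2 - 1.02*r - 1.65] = 12.12*r^2 + 1.56*r - 1.02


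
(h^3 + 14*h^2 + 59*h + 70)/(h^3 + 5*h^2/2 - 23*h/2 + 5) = 2*(h^2 + 9*h + 14)/(2*h^2 - 5*h + 2)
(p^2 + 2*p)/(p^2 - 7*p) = (p + 2)/(p - 7)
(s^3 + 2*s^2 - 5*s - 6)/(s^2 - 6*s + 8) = (s^2 + 4*s + 3)/(s - 4)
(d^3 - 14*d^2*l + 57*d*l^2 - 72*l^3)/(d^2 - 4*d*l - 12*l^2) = (-d^3 + 14*d^2*l - 57*d*l^2 + 72*l^3)/(-d^2 + 4*d*l + 12*l^2)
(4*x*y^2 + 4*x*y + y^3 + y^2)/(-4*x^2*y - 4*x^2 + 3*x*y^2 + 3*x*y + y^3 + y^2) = -y/(x - y)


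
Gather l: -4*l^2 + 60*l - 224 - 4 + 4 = -4*l^2 + 60*l - 224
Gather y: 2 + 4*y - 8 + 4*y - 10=8*y - 16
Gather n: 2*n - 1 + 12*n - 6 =14*n - 7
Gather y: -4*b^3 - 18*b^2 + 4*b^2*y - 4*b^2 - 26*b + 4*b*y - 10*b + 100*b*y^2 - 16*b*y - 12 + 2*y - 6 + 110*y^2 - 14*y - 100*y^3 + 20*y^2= -4*b^3 - 22*b^2 - 36*b - 100*y^3 + y^2*(100*b + 130) + y*(4*b^2 - 12*b - 12) - 18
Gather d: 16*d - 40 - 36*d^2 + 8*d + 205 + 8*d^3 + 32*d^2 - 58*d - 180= 8*d^3 - 4*d^2 - 34*d - 15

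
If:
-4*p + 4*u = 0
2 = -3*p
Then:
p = -2/3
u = -2/3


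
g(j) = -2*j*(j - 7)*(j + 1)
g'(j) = -2*j*(j - 7) - 2*j*(j + 1) - 2*(j - 7)*(j + 1) = -6*j^2 + 24*j + 14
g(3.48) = 109.76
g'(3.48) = 24.86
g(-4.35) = 330.80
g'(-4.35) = -203.94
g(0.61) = 12.55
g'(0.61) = 26.41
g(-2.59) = 78.99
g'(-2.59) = -88.41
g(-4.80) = 430.46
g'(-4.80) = -239.44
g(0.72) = 15.55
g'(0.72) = 28.17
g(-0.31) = -3.13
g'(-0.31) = 5.98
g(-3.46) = 178.06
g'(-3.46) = -140.87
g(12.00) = -1560.00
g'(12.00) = -562.00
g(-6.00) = 780.00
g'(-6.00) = -346.00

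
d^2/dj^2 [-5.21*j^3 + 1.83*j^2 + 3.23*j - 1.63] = 3.66 - 31.26*j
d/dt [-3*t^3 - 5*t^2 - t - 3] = -9*t^2 - 10*t - 1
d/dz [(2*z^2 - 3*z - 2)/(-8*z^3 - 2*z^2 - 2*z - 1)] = (16*z^4 - 48*z^3 - 58*z^2 - 12*z - 1)/(64*z^6 + 32*z^5 + 36*z^4 + 24*z^3 + 8*z^2 + 4*z + 1)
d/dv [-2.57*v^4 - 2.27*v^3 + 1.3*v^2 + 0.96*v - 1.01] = -10.28*v^3 - 6.81*v^2 + 2.6*v + 0.96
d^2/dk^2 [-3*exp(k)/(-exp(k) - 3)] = 9*(3 - exp(k))*exp(k)/(exp(3*k) + 9*exp(2*k) + 27*exp(k) + 27)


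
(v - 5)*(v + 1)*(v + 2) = v^3 - 2*v^2 - 13*v - 10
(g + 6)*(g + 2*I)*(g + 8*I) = g^3 + 6*g^2 + 10*I*g^2 - 16*g + 60*I*g - 96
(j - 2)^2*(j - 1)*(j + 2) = j^4 - 3*j^3 - 2*j^2 + 12*j - 8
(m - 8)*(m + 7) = m^2 - m - 56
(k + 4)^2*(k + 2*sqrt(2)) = k^3 + 2*sqrt(2)*k^2 + 8*k^2 + 16*k + 16*sqrt(2)*k + 32*sqrt(2)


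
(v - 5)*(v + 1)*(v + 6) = v^3 + 2*v^2 - 29*v - 30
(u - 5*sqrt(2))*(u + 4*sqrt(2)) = u^2 - sqrt(2)*u - 40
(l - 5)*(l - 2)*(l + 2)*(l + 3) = l^4 - 2*l^3 - 19*l^2 + 8*l + 60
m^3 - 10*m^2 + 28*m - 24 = (m - 6)*(m - 2)^2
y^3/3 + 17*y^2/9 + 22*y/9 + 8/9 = (y/3 + 1/3)*(y + 2/3)*(y + 4)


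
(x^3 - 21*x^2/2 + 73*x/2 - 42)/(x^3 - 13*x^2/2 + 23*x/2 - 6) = (2*x^2 - 13*x + 21)/(2*x^2 - 5*x + 3)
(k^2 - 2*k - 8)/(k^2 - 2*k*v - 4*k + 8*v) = (-k - 2)/(-k + 2*v)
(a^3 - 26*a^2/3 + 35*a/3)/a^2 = a - 26/3 + 35/(3*a)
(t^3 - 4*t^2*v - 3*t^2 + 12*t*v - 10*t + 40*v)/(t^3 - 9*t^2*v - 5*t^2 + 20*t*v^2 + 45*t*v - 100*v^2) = (t + 2)/(t - 5*v)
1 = 1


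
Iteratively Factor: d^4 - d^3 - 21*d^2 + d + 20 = (d - 1)*(d^3 - 21*d - 20) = (d - 1)*(d + 4)*(d^2 - 4*d - 5) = (d - 1)*(d + 1)*(d + 4)*(d - 5)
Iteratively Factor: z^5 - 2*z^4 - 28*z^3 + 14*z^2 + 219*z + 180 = (z + 3)*(z^4 - 5*z^3 - 13*z^2 + 53*z + 60) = (z + 3)^2*(z^3 - 8*z^2 + 11*z + 20) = (z + 1)*(z + 3)^2*(z^2 - 9*z + 20) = (z - 4)*(z + 1)*(z + 3)^2*(z - 5)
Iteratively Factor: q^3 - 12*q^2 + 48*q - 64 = (q - 4)*(q^2 - 8*q + 16) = (q - 4)^2*(q - 4)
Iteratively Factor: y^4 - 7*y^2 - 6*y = (y - 3)*(y^3 + 3*y^2 + 2*y) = y*(y - 3)*(y^2 + 3*y + 2) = y*(y - 3)*(y + 1)*(y + 2)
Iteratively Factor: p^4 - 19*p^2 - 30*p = (p + 2)*(p^3 - 2*p^2 - 15*p) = (p - 5)*(p + 2)*(p^2 + 3*p) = (p - 5)*(p + 2)*(p + 3)*(p)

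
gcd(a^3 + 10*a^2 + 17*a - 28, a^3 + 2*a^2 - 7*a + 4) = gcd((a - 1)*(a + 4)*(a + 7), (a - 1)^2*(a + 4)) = a^2 + 3*a - 4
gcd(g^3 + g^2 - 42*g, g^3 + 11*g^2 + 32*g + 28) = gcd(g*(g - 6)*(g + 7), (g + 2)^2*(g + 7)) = g + 7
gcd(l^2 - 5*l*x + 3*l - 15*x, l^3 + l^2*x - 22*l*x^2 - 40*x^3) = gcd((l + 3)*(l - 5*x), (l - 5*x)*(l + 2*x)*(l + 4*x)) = -l + 5*x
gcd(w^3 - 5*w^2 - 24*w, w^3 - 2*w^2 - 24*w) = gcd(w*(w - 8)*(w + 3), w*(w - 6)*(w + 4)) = w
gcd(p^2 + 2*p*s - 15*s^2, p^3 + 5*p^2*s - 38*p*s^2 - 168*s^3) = 1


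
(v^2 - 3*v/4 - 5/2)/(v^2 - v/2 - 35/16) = 4*(v - 2)/(4*v - 7)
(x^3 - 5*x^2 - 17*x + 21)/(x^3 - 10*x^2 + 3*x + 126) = (x - 1)/(x - 6)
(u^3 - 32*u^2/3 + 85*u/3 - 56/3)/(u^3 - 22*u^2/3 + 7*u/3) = (3*u^2 - 11*u + 8)/(u*(3*u - 1))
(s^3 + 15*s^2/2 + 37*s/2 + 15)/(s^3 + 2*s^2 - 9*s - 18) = (s + 5/2)/(s - 3)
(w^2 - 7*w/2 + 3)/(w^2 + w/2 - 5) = (2*w - 3)/(2*w + 5)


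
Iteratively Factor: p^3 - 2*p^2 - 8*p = (p)*(p^2 - 2*p - 8) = p*(p - 4)*(p + 2)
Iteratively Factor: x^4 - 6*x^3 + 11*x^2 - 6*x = (x - 1)*(x^3 - 5*x^2 + 6*x) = x*(x - 1)*(x^2 - 5*x + 6) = x*(x - 3)*(x - 1)*(x - 2)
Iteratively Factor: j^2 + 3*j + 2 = (j + 1)*(j + 2)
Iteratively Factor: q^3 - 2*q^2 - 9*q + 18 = (q + 3)*(q^2 - 5*q + 6) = (q - 3)*(q + 3)*(q - 2)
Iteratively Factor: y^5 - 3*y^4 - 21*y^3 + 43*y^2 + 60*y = (y - 3)*(y^4 - 21*y^2 - 20*y) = y*(y - 3)*(y^3 - 21*y - 20) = y*(y - 3)*(y + 1)*(y^2 - y - 20) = y*(y - 3)*(y + 1)*(y + 4)*(y - 5)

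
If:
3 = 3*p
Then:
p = 1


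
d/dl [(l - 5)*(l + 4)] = 2*l - 1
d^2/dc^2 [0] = 0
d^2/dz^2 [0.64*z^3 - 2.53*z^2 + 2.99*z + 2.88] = 3.84*z - 5.06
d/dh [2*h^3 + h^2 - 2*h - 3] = 6*h^2 + 2*h - 2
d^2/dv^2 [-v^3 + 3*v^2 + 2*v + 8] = 6 - 6*v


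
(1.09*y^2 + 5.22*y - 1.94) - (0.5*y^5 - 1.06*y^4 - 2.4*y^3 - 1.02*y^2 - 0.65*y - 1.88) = -0.5*y^5 + 1.06*y^4 + 2.4*y^3 + 2.11*y^2 + 5.87*y - 0.0600000000000001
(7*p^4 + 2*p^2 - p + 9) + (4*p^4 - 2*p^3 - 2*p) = 11*p^4 - 2*p^3 + 2*p^2 - 3*p + 9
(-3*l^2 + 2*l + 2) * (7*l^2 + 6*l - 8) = -21*l^4 - 4*l^3 + 50*l^2 - 4*l - 16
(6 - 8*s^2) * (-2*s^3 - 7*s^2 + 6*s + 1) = 16*s^5 + 56*s^4 - 60*s^3 - 50*s^2 + 36*s + 6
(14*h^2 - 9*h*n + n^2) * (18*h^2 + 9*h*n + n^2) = 252*h^4 - 36*h^3*n - 49*h^2*n^2 + n^4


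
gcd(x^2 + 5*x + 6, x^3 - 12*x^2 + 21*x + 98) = x + 2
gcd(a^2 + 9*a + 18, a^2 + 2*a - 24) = a + 6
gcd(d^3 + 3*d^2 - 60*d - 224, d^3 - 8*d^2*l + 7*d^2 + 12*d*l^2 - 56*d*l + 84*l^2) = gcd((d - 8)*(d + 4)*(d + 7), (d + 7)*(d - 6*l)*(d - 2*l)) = d + 7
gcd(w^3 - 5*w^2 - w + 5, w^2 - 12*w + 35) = w - 5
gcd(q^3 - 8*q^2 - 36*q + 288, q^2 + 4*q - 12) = q + 6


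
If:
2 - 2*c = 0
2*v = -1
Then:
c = 1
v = -1/2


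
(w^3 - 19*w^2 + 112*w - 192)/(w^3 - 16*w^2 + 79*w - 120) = (w - 8)/(w - 5)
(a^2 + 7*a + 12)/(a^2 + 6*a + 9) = (a + 4)/(a + 3)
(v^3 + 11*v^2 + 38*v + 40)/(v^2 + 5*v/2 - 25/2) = 2*(v^2 + 6*v + 8)/(2*v - 5)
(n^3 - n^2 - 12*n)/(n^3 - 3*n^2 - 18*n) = (n - 4)/(n - 6)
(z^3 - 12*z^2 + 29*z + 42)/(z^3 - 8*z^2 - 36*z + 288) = (z^2 - 6*z - 7)/(z^2 - 2*z - 48)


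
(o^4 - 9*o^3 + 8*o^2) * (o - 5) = o^5 - 14*o^4 + 53*o^3 - 40*o^2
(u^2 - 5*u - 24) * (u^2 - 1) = u^4 - 5*u^3 - 25*u^2 + 5*u + 24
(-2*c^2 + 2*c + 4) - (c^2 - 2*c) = -3*c^2 + 4*c + 4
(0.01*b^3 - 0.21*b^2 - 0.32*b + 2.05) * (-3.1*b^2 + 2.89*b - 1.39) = -0.031*b^5 + 0.6799*b^4 + 0.3712*b^3 - 6.9879*b^2 + 6.3693*b - 2.8495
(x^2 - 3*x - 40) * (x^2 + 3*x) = x^4 - 49*x^2 - 120*x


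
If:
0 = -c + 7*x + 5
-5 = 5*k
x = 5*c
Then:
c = -5/34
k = -1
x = -25/34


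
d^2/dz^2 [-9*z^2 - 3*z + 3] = -18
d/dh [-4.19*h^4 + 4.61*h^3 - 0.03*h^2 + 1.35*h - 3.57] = -16.76*h^3 + 13.83*h^2 - 0.06*h + 1.35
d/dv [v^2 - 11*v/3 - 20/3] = 2*v - 11/3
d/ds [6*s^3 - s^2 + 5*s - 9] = 18*s^2 - 2*s + 5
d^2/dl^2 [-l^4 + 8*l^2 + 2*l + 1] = 16 - 12*l^2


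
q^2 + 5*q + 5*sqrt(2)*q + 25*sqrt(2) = (q + 5)*(q + 5*sqrt(2))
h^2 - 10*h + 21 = (h - 7)*(h - 3)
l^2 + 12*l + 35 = (l + 5)*(l + 7)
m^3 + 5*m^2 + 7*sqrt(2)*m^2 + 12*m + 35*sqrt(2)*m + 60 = (m + 5)*(m + sqrt(2))*(m + 6*sqrt(2))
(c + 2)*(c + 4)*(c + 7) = c^3 + 13*c^2 + 50*c + 56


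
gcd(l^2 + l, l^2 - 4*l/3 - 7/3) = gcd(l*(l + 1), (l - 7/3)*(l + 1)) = l + 1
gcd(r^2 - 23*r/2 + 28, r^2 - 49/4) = r - 7/2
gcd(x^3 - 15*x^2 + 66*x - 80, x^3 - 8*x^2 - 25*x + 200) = x^2 - 13*x + 40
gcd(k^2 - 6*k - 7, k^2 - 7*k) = k - 7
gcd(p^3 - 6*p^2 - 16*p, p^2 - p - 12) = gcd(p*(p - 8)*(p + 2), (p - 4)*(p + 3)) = 1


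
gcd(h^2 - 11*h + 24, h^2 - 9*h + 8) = h - 8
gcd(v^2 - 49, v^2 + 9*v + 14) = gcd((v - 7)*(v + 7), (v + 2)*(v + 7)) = v + 7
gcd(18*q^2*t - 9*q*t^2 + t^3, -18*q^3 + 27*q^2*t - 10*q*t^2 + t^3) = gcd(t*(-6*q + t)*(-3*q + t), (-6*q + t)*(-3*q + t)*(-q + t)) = 18*q^2 - 9*q*t + t^2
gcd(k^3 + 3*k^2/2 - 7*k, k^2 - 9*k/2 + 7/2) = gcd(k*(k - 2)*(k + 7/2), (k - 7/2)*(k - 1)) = 1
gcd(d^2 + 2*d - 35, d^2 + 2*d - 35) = d^2 + 2*d - 35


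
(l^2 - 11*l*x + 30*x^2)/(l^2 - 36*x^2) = (l - 5*x)/(l + 6*x)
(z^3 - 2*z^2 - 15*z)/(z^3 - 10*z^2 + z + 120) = z/(z - 8)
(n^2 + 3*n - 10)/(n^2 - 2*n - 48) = (-n^2 - 3*n + 10)/(-n^2 + 2*n + 48)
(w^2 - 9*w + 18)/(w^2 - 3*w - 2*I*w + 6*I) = (w - 6)/(w - 2*I)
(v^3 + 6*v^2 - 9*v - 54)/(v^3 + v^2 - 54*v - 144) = (v - 3)/(v - 8)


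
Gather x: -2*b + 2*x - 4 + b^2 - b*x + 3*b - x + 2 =b^2 + b + x*(1 - b) - 2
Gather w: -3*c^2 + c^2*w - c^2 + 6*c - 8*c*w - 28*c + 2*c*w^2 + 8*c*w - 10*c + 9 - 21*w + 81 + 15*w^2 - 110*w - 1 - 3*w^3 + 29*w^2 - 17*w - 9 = -4*c^2 - 32*c - 3*w^3 + w^2*(2*c + 44) + w*(c^2 - 148) + 80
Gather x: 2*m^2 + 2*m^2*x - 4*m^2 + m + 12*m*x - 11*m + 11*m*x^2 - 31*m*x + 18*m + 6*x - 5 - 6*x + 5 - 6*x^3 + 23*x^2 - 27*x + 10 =-2*m^2 + 8*m - 6*x^3 + x^2*(11*m + 23) + x*(2*m^2 - 19*m - 27) + 10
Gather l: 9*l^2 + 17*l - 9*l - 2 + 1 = 9*l^2 + 8*l - 1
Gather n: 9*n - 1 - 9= 9*n - 10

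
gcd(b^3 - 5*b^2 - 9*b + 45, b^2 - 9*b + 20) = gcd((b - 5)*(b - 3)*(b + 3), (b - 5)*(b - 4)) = b - 5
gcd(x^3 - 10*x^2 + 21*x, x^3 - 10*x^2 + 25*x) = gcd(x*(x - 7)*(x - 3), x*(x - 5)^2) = x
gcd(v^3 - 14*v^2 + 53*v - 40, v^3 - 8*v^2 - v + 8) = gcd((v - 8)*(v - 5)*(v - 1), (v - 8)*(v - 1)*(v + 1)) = v^2 - 9*v + 8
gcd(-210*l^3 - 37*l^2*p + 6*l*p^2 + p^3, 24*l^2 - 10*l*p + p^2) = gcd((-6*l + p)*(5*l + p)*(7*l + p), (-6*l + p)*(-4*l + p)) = -6*l + p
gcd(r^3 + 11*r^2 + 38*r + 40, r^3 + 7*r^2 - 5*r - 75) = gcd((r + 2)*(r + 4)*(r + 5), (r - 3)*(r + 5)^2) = r + 5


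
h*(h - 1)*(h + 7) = h^3 + 6*h^2 - 7*h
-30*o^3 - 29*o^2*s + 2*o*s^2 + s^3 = (-5*o + s)*(o + s)*(6*o + s)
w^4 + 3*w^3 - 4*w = w*(w - 1)*(w + 2)^2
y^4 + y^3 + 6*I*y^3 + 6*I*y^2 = y^2*(y + 1)*(y + 6*I)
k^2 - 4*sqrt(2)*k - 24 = (k - 6*sqrt(2))*(k + 2*sqrt(2))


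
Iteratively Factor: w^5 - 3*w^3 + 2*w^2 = (w)*(w^4 - 3*w^2 + 2*w) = w*(w + 2)*(w^3 - 2*w^2 + w) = w^2*(w + 2)*(w^2 - 2*w + 1) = w^2*(w - 1)*(w + 2)*(w - 1)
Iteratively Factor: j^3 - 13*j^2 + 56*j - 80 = (j - 5)*(j^2 - 8*j + 16) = (j - 5)*(j - 4)*(j - 4)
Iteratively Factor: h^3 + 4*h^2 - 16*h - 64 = (h - 4)*(h^2 + 8*h + 16) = (h - 4)*(h + 4)*(h + 4)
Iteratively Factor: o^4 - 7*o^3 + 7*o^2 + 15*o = (o - 3)*(o^3 - 4*o^2 - 5*o) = o*(o - 3)*(o^2 - 4*o - 5) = o*(o - 5)*(o - 3)*(o + 1)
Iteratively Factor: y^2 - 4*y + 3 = (y - 3)*(y - 1)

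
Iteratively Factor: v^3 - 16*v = (v)*(v^2 - 16) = v*(v - 4)*(v + 4)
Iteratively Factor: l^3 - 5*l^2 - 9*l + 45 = (l - 5)*(l^2 - 9) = (l - 5)*(l - 3)*(l + 3)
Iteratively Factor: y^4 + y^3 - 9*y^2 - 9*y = (y + 1)*(y^3 - 9*y) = (y - 3)*(y + 1)*(y^2 + 3*y) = y*(y - 3)*(y + 1)*(y + 3)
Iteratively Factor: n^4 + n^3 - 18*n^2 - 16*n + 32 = (n - 1)*(n^3 + 2*n^2 - 16*n - 32) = (n - 1)*(n + 2)*(n^2 - 16) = (n - 1)*(n + 2)*(n + 4)*(n - 4)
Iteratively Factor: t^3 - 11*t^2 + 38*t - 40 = (t - 5)*(t^2 - 6*t + 8) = (t - 5)*(t - 4)*(t - 2)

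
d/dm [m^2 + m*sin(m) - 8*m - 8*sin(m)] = m*cos(m) + 2*m + sin(m) - 8*cos(m) - 8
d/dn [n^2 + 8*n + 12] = 2*n + 8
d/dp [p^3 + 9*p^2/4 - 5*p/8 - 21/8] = 3*p^2 + 9*p/2 - 5/8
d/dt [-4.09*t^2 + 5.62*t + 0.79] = 5.62 - 8.18*t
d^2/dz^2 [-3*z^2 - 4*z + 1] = -6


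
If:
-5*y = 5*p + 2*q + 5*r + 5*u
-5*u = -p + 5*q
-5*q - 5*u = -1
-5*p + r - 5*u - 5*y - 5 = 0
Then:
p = 1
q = 15*y/14 + 61/28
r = 3/28 - 5*y/14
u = -15*y/14 - 277/140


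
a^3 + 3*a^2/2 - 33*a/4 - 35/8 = (a - 5/2)*(a + 1/2)*(a + 7/2)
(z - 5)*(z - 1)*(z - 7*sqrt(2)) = z^3 - 7*sqrt(2)*z^2 - 6*z^2 + 5*z + 42*sqrt(2)*z - 35*sqrt(2)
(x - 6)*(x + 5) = x^2 - x - 30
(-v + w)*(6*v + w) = -6*v^2 + 5*v*w + w^2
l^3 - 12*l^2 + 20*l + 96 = (l - 8)*(l - 6)*(l + 2)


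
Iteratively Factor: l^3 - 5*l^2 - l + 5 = (l - 1)*(l^2 - 4*l - 5) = (l - 1)*(l + 1)*(l - 5)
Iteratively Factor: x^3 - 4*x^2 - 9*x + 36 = (x - 3)*(x^2 - x - 12) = (x - 3)*(x + 3)*(x - 4)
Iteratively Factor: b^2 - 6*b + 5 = (b - 5)*(b - 1)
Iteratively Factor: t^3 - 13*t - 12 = (t + 3)*(t^2 - 3*t - 4) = (t - 4)*(t + 3)*(t + 1)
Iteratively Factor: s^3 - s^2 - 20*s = (s - 5)*(s^2 + 4*s) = s*(s - 5)*(s + 4)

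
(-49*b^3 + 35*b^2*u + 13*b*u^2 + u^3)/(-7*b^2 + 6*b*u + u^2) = 7*b + u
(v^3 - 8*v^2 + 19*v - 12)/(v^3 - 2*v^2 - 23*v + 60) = (v - 1)/(v + 5)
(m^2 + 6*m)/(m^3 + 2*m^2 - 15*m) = (m + 6)/(m^2 + 2*m - 15)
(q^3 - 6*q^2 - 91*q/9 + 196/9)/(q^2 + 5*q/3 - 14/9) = (3*q^2 - 25*q + 28)/(3*q - 2)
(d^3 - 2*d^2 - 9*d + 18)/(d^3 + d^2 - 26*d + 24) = (d^3 - 2*d^2 - 9*d + 18)/(d^3 + d^2 - 26*d + 24)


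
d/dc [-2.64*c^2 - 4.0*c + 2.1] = -5.28*c - 4.0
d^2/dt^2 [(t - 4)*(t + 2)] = 2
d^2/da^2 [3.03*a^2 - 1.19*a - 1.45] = 6.06000000000000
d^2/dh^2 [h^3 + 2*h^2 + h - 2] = 6*h + 4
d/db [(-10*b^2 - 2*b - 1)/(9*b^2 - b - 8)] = (28*b^2 + 178*b + 15)/(81*b^4 - 18*b^3 - 143*b^2 + 16*b + 64)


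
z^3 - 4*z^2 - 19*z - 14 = (z - 7)*(z + 1)*(z + 2)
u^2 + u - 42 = (u - 6)*(u + 7)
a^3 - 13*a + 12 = (a - 3)*(a - 1)*(a + 4)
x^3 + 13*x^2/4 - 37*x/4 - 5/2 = (x - 2)*(x + 1/4)*(x + 5)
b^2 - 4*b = b*(b - 4)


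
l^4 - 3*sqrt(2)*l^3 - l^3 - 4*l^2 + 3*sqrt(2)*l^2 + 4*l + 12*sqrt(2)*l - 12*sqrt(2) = (l - 2)*(l - 1)*(l + 2)*(l - 3*sqrt(2))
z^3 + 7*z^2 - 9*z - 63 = (z - 3)*(z + 3)*(z + 7)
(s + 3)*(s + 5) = s^2 + 8*s + 15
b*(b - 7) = b^2 - 7*b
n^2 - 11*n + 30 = (n - 6)*(n - 5)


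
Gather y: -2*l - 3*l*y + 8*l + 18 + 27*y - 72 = 6*l + y*(27 - 3*l) - 54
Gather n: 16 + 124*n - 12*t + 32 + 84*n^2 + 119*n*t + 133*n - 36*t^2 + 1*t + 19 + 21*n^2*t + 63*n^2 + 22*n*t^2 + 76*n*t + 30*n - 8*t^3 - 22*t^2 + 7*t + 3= n^2*(21*t + 147) + n*(22*t^2 + 195*t + 287) - 8*t^3 - 58*t^2 - 4*t + 70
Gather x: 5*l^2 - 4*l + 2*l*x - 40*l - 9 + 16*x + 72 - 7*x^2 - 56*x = 5*l^2 - 44*l - 7*x^2 + x*(2*l - 40) + 63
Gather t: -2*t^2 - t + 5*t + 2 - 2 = -2*t^2 + 4*t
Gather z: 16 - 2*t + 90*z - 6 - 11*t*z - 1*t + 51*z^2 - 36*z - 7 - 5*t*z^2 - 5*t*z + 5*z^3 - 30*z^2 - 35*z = -3*t + 5*z^3 + z^2*(21 - 5*t) + z*(19 - 16*t) + 3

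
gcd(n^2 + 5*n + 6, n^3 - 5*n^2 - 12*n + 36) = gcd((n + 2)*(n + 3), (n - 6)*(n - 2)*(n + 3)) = n + 3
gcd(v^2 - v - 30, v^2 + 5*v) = v + 5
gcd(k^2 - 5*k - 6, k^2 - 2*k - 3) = k + 1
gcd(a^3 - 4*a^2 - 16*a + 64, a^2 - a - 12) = a - 4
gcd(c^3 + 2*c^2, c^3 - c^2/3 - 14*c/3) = c^2 + 2*c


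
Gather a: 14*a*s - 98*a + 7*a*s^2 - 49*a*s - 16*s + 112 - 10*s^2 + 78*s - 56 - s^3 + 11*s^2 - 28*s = a*(7*s^2 - 35*s - 98) - s^3 + s^2 + 34*s + 56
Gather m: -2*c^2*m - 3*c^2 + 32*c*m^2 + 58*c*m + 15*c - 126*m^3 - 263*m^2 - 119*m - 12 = -3*c^2 + 15*c - 126*m^3 + m^2*(32*c - 263) + m*(-2*c^2 + 58*c - 119) - 12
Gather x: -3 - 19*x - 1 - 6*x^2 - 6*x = -6*x^2 - 25*x - 4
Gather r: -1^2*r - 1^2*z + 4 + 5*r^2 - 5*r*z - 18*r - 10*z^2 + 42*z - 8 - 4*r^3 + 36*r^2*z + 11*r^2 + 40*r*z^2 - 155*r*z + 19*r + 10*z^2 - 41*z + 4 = -4*r^3 + r^2*(36*z + 16) + r*(40*z^2 - 160*z)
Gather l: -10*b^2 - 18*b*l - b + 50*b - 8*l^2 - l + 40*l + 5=-10*b^2 + 49*b - 8*l^2 + l*(39 - 18*b) + 5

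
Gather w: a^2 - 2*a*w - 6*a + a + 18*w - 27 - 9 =a^2 - 5*a + w*(18 - 2*a) - 36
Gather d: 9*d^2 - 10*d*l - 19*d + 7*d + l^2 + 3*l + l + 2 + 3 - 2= 9*d^2 + d*(-10*l - 12) + l^2 + 4*l + 3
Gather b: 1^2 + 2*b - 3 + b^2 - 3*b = b^2 - b - 2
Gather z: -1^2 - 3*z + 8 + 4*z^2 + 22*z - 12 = 4*z^2 + 19*z - 5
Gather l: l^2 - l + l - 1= l^2 - 1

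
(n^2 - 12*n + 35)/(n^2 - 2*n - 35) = (n - 5)/(n + 5)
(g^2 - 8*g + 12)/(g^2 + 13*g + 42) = (g^2 - 8*g + 12)/(g^2 + 13*g + 42)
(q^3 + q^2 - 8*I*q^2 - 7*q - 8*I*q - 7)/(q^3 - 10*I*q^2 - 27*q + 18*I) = (q^2 + q*(1 - 7*I) - 7*I)/(q^2 - 9*I*q - 18)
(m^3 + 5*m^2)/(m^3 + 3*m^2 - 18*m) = m*(m + 5)/(m^2 + 3*m - 18)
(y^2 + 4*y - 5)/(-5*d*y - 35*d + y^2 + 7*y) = (-y^2 - 4*y + 5)/(5*d*y + 35*d - y^2 - 7*y)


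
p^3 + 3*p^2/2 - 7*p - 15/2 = (p - 5/2)*(p + 1)*(p + 3)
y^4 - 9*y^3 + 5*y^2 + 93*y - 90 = (y - 6)*(y - 5)*(y - 1)*(y + 3)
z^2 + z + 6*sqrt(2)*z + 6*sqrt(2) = (z + 1)*(z + 6*sqrt(2))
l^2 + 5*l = l*(l + 5)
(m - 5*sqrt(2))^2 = m^2 - 10*sqrt(2)*m + 50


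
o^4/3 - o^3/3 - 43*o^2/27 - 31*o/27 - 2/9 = (o/3 + 1/3)*(o - 3)*(o + 1/3)*(o + 2/3)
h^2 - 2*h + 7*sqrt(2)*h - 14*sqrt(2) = (h - 2)*(h + 7*sqrt(2))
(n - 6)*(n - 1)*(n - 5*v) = n^3 - 5*n^2*v - 7*n^2 + 35*n*v + 6*n - 30*v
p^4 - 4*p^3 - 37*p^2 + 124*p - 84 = (p - 7)*(p - 2)*(p - 1)*(p + 6)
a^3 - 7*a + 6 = (a - 2)*(a - 1)*(a + 3)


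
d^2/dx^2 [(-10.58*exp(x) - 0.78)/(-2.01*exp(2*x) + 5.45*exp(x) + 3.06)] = (42.7442579999999*exp(4*x) + 128.503722*exp(3*x) + 364.806558*exp(2*x) - 134.084838*exp(x) + 86.058828)*exp(x)/(8.120601*exp(6*x) - 66.055635*exp(5*x) + 142.017957*exp(4*x) + 39.2459949999999*exp(3*x) - 216.206442*exp(2*x) - 153.09486*exp(x) - 28.652616)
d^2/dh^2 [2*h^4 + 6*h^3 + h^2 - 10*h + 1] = 24*h^2 + 36*h + 2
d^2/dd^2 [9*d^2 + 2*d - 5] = 18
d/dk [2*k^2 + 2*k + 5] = 4*k + 2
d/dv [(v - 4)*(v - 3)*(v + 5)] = 3*v^2 - 4*v - 23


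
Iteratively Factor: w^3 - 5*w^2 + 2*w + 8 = (w - 2)*(w^2 - 3*w - 4) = (w - 4)*(w - 2)*(w + 1)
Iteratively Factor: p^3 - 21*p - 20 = (p - 5)*(p^2 + 5*p + 4) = (p - 5)*(p + 4)*(p + 1)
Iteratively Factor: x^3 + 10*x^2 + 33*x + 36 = (x + 3)*(x^2 + 7*x + 12) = (x + 3)*(x + 4)*(x + 3)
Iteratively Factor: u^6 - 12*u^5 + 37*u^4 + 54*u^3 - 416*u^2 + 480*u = (u)*(u^5 - 12*u^4 + 37*u^3 + 54*u^2 - 416*u + 480) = u*(u - 5)*(u^4 - 7*u^3 + 2*u^2 + 64*u - 96) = u*(u - 5)*(u - 2)*(u^3 - 5*u^2 - 8*u + 48) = u*(u - 5)*(u - 4)*(u - 2)*(u^2 - u - 12) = u*(u - 5)*(u - 4)^2*(u - 2)*(u + 3)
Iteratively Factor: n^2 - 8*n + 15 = (n - 3)*(n - 5)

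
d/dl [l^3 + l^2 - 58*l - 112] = 3*l^2 + 2*l - 58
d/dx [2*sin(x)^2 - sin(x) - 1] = (4*sin(x) - 1)*cos(x)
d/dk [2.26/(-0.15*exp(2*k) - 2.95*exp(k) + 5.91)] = (0.678*exp(k) + 6.667)*exp(k)/(0.15*exp(2*k) + 2.95*exp(k) - 5.91)^2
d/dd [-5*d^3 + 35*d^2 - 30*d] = -15*d^2 + 70*d - 30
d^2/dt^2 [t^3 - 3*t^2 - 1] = 6*t - 6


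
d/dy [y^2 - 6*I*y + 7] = 2*y - 6*I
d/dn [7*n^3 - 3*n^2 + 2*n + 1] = 21*n^2 - 6*n + 2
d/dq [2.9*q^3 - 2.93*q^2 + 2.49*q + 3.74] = 8.7*q^2 - 5.86*q + 2.49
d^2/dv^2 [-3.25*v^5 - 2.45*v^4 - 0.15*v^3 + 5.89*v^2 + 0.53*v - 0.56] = -65.0*v^3 - 29.4*v^2 - 0.9*v + 11.78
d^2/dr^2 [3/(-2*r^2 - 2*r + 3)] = 12*(2*r^2 + 2*r - 2*(2*r + 1)^2 - 3)/(2*r^2 + 2*r - 3)^3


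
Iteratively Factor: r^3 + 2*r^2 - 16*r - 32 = (r - 4)*(r^2 + 6*r + 8) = (r - 4)*(r + 4)*(r + 2)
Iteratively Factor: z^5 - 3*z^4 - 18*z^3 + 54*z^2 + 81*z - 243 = (z - 3)*(z^4 - 18*z^2 + 81) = (z - 3)*(z + 3)*(z^3 - 3*z^2 - 9*z + 27) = (z - 3)*(z + 3)^2*(z^2 - 6*z + 9) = (z - 3)^2*(z + 3)^2*(z - 3)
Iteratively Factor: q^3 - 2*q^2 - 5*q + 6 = (q + 2)*(q^2 - 4*q + 3) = (q - 3)*(q + 2)*(q - 1)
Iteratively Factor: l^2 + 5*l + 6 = (l + 3)*(l + 2)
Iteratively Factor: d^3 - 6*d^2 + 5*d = (d)*(d^2 - 6*d + 5) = d*(d - 5)*(d - 1)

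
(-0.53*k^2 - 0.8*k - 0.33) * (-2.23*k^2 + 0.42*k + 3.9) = 1.1819*k^4 + 1.5614*k^3 - 1.6671*k^2 - 3.2586*k - 1.287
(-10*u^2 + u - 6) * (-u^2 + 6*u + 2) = 10*u^4 - 61*u^3 - 8*u^2 - 34*u - 12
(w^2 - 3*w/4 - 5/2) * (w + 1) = w^3 + w^2/4 - 13*w/4 - 5/2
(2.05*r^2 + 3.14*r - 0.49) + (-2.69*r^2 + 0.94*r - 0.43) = -0.64*r^2 + 4.08*r - 0.92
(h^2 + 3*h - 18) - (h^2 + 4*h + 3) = -h - 21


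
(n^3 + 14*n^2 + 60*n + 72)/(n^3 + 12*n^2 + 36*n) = (n + 2)/n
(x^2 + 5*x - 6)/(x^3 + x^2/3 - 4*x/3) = 3*(x + 6)/(x*(3*x + 4))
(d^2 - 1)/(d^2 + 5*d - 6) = (d + 1)/(d + 6)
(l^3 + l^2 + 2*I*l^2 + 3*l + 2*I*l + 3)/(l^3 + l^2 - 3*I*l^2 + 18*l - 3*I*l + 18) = (l - I)/(l - 6*I)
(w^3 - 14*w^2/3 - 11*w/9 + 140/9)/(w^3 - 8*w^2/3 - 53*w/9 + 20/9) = (3*w - 7)/(3*w - 1)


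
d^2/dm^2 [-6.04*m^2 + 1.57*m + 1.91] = -12.0800000000000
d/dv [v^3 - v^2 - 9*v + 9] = 3*v^2 - 2*v - 9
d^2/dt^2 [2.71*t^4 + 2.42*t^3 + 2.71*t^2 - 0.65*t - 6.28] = 32.52*t^2 + 14.52*t + 5.42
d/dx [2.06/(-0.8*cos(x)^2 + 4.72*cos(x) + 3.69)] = (9.7232 - 3.296*cos(x))*sin(x)/(-0.8*cos(x)^2 + 4.72*cos(x) + 3.69)^2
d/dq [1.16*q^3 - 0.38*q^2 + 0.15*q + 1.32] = 3.48*q^2 - 0.76*q + 0.15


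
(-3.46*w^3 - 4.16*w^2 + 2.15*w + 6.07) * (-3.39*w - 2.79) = 11.7294*w^4 + 23.7558*w^3 + 4.3179*w^2 - 26.5758*w - 16.9353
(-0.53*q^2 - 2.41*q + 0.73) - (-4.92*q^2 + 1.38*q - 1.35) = 4.39*q^2 - 3.79*q + 2.08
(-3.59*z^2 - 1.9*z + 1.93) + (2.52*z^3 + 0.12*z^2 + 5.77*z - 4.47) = 2.52*z^3 - 3.47*z^2 + 3.87*z - 2.54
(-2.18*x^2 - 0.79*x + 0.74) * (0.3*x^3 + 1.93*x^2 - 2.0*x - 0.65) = -0.654*x^5 - 4.4444*x^4 + 3.0573*x^3 + 4.4252*x^2 - 0.9665*x - 0.481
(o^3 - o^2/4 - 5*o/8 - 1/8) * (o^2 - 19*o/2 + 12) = o^5 - 39*o^4/4 + 55*o^3/4 + 45*o^2/16 - 101*o/16 - 3/2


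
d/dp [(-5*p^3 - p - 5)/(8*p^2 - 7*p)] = (-40*p^4 + 70*p^3 + 8*p^2 + 80*p - 35)/(p^2*(64*p^2 - 112*p + 49))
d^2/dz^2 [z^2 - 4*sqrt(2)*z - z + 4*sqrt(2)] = 2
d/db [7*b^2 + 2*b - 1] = 14*b + 2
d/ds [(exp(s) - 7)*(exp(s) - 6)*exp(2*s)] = (4*exp(2*s) - 39*exp(s) + 84)*exp(2*s)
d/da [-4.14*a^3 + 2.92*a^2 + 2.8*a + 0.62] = -12.42*a^2 + 5.84*a + 2.8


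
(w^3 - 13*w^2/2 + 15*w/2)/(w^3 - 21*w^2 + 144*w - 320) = w*(2*w - 3)/(2*(w^2 - 16*w + 64))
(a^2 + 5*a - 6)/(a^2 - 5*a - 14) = (-a^2 - 5*a + 6)/(-a^2 + 5*a + 14)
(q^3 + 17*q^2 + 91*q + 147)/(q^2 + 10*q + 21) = q + 7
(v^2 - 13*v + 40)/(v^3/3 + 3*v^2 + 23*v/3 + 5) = 3*(v^2 - 13*v + 40)/(v^3 + 9*v^2 + 23*v + 15)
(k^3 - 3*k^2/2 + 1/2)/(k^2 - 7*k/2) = (2*k^3 - 3*k^2 + 1)/(k*(2*k - 7))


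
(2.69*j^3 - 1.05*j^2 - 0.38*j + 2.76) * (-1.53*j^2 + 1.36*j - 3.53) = -4.1157*j^5 + 5.2649*j^4 - 10.3423*j^3 - 1.0331*j^2 + 5.095*j - 9.7428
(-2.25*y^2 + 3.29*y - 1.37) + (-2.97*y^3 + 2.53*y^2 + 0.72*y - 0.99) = -2.97*y^3 + 0.28*y^2 + 4.01*y - 2.36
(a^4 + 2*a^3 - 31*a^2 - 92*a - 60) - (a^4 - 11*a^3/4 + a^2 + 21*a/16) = 19*a^3/4 - 32*a^2 - 1493*a/16 - 60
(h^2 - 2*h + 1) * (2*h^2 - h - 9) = 2*h^4 - 5*h^3 - 5*h^2 + 17*h - 9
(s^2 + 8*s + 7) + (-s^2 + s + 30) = 9*s + 37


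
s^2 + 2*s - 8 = (s - 2)*(s + 4)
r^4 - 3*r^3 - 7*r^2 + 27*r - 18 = (r - 3)*(r - 2)*(r - 1)*(r + 3)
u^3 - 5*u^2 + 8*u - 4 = (u - 2)^2*(u - 1)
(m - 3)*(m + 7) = m^2 + 4*m - 21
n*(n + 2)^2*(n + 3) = n^4 + 7*n^3 + 16*n^2 + 12*n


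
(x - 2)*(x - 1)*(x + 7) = x^3 + 4*x^2 - 19*x + 14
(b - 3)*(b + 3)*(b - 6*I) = b^3 - 6*I*b^2 - 9*b + 54*I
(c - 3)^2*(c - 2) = c^3 - 8*c^2 + 21*c - 18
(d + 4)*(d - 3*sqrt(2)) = d^2 - 3*sqrt(2)*d + 4*d - 12*sqrt(2)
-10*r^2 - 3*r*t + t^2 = (-5*r + t)*(2*r + t)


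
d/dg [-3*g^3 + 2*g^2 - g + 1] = -9*g^2 + 4*g - 1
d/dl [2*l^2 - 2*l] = 4*l - 2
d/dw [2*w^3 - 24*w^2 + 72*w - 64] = 6*w^2 - 48*w + 72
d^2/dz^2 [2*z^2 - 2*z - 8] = 4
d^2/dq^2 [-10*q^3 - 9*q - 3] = -60*q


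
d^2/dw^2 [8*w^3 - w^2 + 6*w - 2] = 48*w - 2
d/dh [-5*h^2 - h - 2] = -10*h - 1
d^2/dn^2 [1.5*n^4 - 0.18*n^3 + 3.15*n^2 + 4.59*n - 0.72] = 18.0*n^2 - 1.08*n + 6.3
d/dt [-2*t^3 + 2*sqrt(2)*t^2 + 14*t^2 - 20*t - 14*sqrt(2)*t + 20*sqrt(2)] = -6*t^2 + 4*sqrt(2)*t + 28*t - 20 - 14*sqrt(2)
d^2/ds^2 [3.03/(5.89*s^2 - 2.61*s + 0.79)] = (-210.234126*s^2 + 93.159774*s + 3.03*(11.78*s - 2.61)*(23.56*s - 5.22) - 28.197786)/(5.89*s^2 - 2.61*s + 0.79)^3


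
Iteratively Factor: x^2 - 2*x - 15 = (x + 3)*(x - 5)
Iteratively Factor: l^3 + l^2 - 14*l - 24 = (l + 3)*(l^2 - 2*l - 8) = (l + 2)*(l + 3)*(l - 4)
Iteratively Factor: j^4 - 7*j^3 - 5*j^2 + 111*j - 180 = (j + 4)*(j^3 - 11*j^2 + 39*j - 45) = (j - 3)*(j + 4)*(j^2 - 8*j + 15) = (j - 3)^2*(j + 4)*(j - 5)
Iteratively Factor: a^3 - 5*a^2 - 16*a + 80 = (a - 4)*(a^2 - a - 20) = (a - 5)*(a - 4)*(a + 4)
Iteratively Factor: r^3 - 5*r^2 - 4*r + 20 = (r + 2)*(r^2 - 7*r + 10) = (r - 5)*(r + 2)*(r - 2)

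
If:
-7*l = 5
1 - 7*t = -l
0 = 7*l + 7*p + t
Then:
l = -5/7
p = 243/343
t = 2/49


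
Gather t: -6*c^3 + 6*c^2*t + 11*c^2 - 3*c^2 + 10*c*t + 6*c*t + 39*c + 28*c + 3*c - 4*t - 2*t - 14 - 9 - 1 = -6*c^3 + 8*c^2 + 70*c + t*(6*c^2 + 16*c - 6) - 24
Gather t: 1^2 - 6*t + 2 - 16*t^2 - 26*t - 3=-16*t^2 - 32*t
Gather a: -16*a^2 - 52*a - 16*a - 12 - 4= -16*a^2 - 68*a - 16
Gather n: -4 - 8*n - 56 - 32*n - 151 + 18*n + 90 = -22*n - 121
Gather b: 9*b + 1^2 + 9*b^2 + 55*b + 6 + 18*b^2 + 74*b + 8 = 27*b^2 + 138*b + 15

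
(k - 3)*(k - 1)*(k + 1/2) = k^3 - 7*k^2/2 + k + 3/2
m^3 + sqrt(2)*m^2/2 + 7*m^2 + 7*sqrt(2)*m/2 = m*(m + 7)*(m + sqrt(2)/2)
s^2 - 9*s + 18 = (s - 6)*(s - 3)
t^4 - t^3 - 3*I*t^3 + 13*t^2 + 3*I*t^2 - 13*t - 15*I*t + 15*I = (t - 1)*(t - 5*I)*(t - I)*(t + 3*I)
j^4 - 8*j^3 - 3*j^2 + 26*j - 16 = (j - 8)*(j - 1)^2*(j + 2)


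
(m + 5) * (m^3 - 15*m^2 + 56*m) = m^4 - 10*m^3 - 19*m^2 + 280*m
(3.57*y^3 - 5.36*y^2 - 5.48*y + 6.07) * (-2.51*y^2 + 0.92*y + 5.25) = -8.9607*y^5 + 16.738*y^4 + 27.5661*y^3 - 48.4173*y^2 - 23.1856*y + 31.8675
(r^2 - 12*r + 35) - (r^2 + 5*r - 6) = 41 - 17*r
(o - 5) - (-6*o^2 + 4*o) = 6*o^2 - 3*o - 5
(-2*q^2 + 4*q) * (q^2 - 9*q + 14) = -2*q^4 + 22*q^3 - 64*q^2 + 56*q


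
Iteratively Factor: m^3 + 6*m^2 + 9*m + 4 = (m + 1)*(m^2 + 5*m + 4) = (m + 1)^2*(m + 4)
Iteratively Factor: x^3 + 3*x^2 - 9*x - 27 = (x - 3)*(x^2 + 6*x + 9) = (x - 3)*(x + 3)*(x + 3)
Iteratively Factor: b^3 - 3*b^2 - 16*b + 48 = (b + 4)*(b^2 - 7*b + 12) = (b - 4)*(b + 4)*(b - 3)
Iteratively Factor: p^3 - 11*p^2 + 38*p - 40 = (p - 2)*(p^2 - 9*p + 20) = (p - 5)*(p - 2)*(p - 4)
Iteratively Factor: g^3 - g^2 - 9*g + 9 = (g - 1)*(g^2 - 9) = (g - 1)*(g + 3)*(g - 3)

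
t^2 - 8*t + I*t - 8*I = (t - 8)*(t + I)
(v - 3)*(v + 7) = v^2 + 4*v - 21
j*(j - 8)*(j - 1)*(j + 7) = j^4 - 2*j^3 - 55*j^2 + 56*j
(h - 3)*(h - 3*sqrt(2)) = h^2 - 3*sqrt(2)*h - 3*h + 9*sqrt(2)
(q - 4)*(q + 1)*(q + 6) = q^3 + 3*q^2 - 22*q - 24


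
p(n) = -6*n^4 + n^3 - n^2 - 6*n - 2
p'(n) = -24*n^3 + 3*n^2 - 2*n - 6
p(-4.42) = -2371.39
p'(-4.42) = 2133.87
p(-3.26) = -705.39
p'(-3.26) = 863.91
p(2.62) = -289.32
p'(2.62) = -422.28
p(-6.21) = -9165.93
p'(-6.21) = 5869.71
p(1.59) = -48.40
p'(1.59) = -98.07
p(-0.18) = -0.96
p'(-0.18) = -5.40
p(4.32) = -2055.67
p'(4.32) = -1893.57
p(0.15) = -2.92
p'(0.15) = -6.31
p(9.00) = -38774.00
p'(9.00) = -17277.00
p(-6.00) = -7994.00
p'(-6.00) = 5298.00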